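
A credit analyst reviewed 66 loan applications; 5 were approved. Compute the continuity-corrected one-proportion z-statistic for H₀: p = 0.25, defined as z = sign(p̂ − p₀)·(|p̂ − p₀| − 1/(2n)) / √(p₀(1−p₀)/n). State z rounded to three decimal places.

Sample proportion p̂ = 5/66 = 0.07576. p̂ − p₀ = -0.174242.
Continuity correction 1/(2n) = 1/132 = 0.007576.
Corrected numerator: |-0.174242| − 0.007576 = 0.166666.
Under H₀, SE = √(p₀(1−p₀)/n) = √(0.25·0.75/66) = √0.002840909 = 0.053300.
z = (−)0.166666/0.053300 = -3.127.

z = -3.127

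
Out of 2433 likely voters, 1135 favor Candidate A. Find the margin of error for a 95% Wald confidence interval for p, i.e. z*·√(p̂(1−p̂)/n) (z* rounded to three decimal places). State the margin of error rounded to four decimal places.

The sample proportion is 1135/2433 = 0.46650.
SE = √(p̂(1−p̂)/n) = √(0.248878/2433) = 0.010114.
z* = 1.960 at the 95% level.
So ME = 0.0198.

ME = 0.0198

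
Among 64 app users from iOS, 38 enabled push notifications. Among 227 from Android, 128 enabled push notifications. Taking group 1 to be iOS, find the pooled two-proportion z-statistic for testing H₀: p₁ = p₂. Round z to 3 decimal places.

z = 0.426

Sample proportions: p̂₁ = 38/64 = 0.59375 and p̂₂ = 128/227 = 0.56388.
Pooling: p̂ = 166/291 = 0.57045.
SE = √[p̂(1−p̂)(1/n₁+1/n₂)] = √[0.57045·0.42955·(1/64+1/227)] ≈ 0.070058.
z = 0.02987/0.070058 = 0.426.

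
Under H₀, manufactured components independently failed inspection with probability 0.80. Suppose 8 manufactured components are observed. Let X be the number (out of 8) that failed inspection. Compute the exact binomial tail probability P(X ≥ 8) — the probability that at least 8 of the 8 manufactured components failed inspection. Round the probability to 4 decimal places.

X ~ Binomial(n=8, p=0.80).
P(X ≥ 8) = C(8,8)·0.80^8·0.20^0.
= 0.167772 = 0.1678.

P = 0.1678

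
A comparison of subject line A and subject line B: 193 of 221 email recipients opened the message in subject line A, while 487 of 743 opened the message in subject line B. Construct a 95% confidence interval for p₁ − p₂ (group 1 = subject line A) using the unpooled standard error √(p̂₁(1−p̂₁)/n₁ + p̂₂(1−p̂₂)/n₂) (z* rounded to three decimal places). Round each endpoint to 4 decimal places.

p̂₁ = 193/221 = 0.87330, p̂₂ = 487/743 = 0.65545; p̂₁ − p̂₂ = 0.21785.
Unpooled SE = √(p̂₁(1−p̂₁)/n₁ + p̂₂(1−p̂₂)/n₂) = √(0.000500655 + 0.000303950) = 0.028366.
z* = 1.960 at the 95% level. Margin of error = 0.05560.
So the interval runs from 0.1623 to 0.2734.

(0.1623, 0.2734)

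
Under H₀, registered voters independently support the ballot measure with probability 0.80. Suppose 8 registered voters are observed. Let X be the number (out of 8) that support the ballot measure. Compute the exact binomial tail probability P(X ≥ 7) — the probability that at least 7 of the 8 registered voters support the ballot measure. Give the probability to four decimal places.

P = 0.5033

X is binomial with n = 8 and p = 0.80.
P(X ≥ 7) = C(8,7)·0.80^7·0.20^1 + C(8,8)·0.80^8·0.20^0.
= 0.335544 + 0.167772 = 0.5033.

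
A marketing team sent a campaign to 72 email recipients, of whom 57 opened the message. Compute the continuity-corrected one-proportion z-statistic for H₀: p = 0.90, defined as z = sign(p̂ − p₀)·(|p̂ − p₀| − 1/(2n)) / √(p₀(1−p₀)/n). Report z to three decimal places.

z = -2.868

The sample proportion is 57/72 = 0.79167. p̂ − p₀ = -0.108333.
Continuity correction 1/(2n) = 1/144 = 0.006944.
Corrected numerator: |-0.108333| − 0.006944 = 0.101389.
SE₀ = √(0.90·0.10/72) = 0.035355.
z = (−)0.101389/0.035355 = -2.868.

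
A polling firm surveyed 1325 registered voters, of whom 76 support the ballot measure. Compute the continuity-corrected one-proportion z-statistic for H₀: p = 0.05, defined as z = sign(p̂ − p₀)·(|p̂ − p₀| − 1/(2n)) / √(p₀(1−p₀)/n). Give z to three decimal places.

z = 1.166

With x = 76 successes in n = 1325, p̂ = 0.05736. p̂ − p₀ = 0.007358.
1/(2n) = 0.000377.
Corrected numerator: |0.007358| − 0.000377 = 0.006981.
SE₀ = √(0.05·0.95/1325) = 0.005987.
z = +0.006981/0.005987 = 1.166.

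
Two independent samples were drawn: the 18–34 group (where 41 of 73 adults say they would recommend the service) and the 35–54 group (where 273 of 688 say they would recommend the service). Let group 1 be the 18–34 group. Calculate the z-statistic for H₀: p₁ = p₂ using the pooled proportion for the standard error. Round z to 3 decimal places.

z = 2.720

p̂₁ = 41/73 = 0.56164, p̂₂ = 273/688 = 0.39680.
Pooling: p̂ = 314/761 = 0.41261.
Pooled SE = √[0.2423639·0.01515212] ≈ 0.060600.
z = (p̂₁ − p̂₂)/SE = (0.56164 − 0.39680)/0.060600 = 0.16484/0.060600 = 2.720.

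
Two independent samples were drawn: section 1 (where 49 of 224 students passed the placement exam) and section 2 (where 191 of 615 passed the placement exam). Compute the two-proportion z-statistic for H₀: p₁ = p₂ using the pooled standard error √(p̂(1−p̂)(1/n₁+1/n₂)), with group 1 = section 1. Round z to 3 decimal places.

z = -2.603

p̂₁ = 49/224 = 0.21875, p̂₂ = 191/615 = 0.31057.
Pooled p̂ = (49+191)/(224+615) = 240/839 = 0.28605.
Pooled SE = √[0.2042275·0.00609030] ≈ 0.035268.
z = -0.09182/0.035268 = -2.603.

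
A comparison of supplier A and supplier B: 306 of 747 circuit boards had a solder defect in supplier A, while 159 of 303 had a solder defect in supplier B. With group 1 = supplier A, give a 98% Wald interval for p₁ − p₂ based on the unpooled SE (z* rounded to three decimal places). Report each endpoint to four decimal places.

(-0.1939, -0.0363)

p̂₁ = 0.40964, p̂₂ = 0.52475, so the observed difference is -0.11511.
SE = √(0.000323741 + 0.000823060) = √0.001146801 = 0.033864.
For 98% confidence, z* = 2.326. Margin = 2.326·0.033864 = 0.07877.
CI: -0.11511 ± 0.07877 = (-0.1939, -0.0363).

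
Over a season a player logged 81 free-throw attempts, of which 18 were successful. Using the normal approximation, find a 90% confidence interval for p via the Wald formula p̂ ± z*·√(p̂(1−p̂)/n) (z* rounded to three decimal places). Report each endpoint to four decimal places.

(0.1462, 0.2982)

Sample proportion p̂ = 18/81 = 0.22222.
Standard error of p̂: √(0.172840/81) = √0.002133821 = 0.046193.
For 90% confidence, z* = 1.645.
Margin = 1.645·0.046193 = 0.07599.
CI: 0.22222 ± 0.07599 = (0.1462, 0.2982).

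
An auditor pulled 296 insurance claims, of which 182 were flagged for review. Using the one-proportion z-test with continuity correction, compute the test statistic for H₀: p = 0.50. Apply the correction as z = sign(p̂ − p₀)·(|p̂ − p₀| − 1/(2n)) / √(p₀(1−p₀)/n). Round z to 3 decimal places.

z = 3.894

The sample proportion is 182/296 = 0.61486. p̂ − p₀ = 0.114865.
1/(2n) = 0.001689.
Corrected numerator: |0.114865| − 0.001689 = 0.113176.
Null standard error: √(0.50·0.50/296) = √0.000844595 = 0.029062.
z = (+)0.113176/0.029062 = 3.894.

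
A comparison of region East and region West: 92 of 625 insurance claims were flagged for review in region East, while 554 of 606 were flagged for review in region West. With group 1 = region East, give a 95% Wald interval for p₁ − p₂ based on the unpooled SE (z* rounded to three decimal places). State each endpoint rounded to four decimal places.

(-0.8026, -0.7314)

p̂₁ = 0.14720, p̂₂ = 0.91419, so the observed difference is -0.76699.
SE = √(0.000200851 + 0.000129448) = √0.000330299 = 0.018174.
z* = 1.960 at the 95% level. Margin of error = 0.03562.
Interval: -0.76699 ± 0.03562 → (-0.8026, -0.7314).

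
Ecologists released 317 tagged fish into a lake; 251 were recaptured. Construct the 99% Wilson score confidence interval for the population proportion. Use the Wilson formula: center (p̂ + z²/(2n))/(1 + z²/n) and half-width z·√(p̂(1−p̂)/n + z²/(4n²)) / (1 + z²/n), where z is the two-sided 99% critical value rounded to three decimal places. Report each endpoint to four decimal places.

Here p̂ = 251/317 = 0.79180 and z = 2.576 (z² = 6.635776).
Denominator 1 + z²/n = 1 + 6.635776/317 = 1.020933.
Center = (0.79180 + 0.010467)/1.020933 = 0.78582.
Radicand: p̂(1−p̂)/n + z²/(4n²) = 0.000520044 + 0.000016509 = 0.000536553.
Half-width = 2.576·√0.000536553/1.020933 = 0.05845.
Interval: 0.78582 ± 0.05845 → (0.7274, 0.8443).

(0.7274, 0.8443)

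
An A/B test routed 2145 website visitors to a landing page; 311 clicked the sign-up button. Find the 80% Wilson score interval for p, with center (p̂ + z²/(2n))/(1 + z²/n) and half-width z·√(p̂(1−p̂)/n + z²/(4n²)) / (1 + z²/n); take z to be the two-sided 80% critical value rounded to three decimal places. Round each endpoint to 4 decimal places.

Here p̂ = 311/2145 = 0.14499 and z = 1.282 (z² = 1.643524).
Denominator 1 + z²/n = 1 + 1.643524/2145 = 1.000766.
Adjusted center: (0.14499 + z²/(2n))/1.000766 = 0.14526.
Radicand: p̂(1−p̂)/n + z²/(4n²) = 0.000057793 + 0.000000089 = 0.000057882.
Half-width = z·√(radicand)/denom = 1.282·0.007608/1.000766 = 0.00975.
CI: 0.14526 ± 0.00975 = (0.1355, 0.1550).

(0.1355, 0.1550)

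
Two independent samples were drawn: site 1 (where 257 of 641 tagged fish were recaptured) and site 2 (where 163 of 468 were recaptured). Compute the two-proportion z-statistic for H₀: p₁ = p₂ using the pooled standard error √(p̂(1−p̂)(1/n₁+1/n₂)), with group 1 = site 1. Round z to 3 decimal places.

z = 1.785

Sample proportions: p̂₁ = 257/641 = 0.40094 and p̂₂ = 163/468 = 0.34829.
Pooled p̂ = (257+163)/(641+468) = 420/1109 = 0.37872.
SE = √[p̂(1−p̂)(1/n₁+1/n₂)] = √[0.37872·0.62128·(1/641+1/468)] ≈ 0.029493.
z = 0.05265/0.029493 = 1.785.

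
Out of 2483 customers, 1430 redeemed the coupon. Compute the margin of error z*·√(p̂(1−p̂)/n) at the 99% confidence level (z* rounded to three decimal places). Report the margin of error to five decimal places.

With x = 1430 successes in n = 2483, p̂ = 0.57592.
SE(p̂) = √(0.57592·0.42408/2483) = 0.009918.
The 99% critical value is z* = 2.576.
So ME = 0.02555.

ME = 0.02555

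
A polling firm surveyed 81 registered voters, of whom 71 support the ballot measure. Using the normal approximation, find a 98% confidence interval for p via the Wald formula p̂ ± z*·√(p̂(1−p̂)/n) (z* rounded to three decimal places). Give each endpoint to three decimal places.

(0.792, 0.962)

The sample proportion is 71/81 = 0.87654.
SE = √(p̂(1−p̂)/n) = √(0.108215/81) = 0.036551.
z* = 2.326 at the 98% level.
Margin of error: 2.326 × 0.036551 = 0.08502.
Interval: 0.87654 ± 0.08502 → (0.792, 0.962).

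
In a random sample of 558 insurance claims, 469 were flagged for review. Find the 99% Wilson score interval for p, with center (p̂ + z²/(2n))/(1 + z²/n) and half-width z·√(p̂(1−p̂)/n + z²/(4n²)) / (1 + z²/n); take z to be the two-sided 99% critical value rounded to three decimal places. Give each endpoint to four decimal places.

(0.7966, 0.8764)

p̂ = 469/558 = 0.84050; z = 2.576, so z² = 6.635776.
1 + z²/n = 1.011892.
Adjusted center: (0.84050 + z²/(2n))/1.011892 = 0.83650.
Radicand: p̂(1−p̂)/n + z²/(4n²) = 0.000240248 + 0.000005328 = 0.000245576.
Half-width = z·√(radicand)/denom = 2.576·0.015671/1.011892 = 0.03989.
So the interval runs from 0.7966 to 0.8764.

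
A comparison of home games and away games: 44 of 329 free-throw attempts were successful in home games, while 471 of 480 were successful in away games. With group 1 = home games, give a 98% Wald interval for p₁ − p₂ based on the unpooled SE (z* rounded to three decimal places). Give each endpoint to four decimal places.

p̂₁ = 44/329 = 0.13374, p̂₂ = 471/480 = 0.98125; p̂₁ − p̂₂ = -0.84751.
SE = √(0.000352136 + 0.000038330) = √0.000390466 = 0.019760.
For 98% confidence, z* = 2.326. Margin = 2.326·0.019760 = 0.04596.
CI: -0.84751 ± 0.04596 = (-0.8935, -0.8015).

(-0.8935, -0.8015)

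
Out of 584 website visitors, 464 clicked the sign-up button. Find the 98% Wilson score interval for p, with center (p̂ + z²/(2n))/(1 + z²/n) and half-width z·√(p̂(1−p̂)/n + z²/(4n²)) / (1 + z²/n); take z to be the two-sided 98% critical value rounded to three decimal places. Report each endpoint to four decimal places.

(0.7530, 0.8306)

p̂ = 464/584 = 0.79452; z = 2.326, so z² = 5.410276.
Denominator 1 + z²/n = 1 + 5.410276/584 = 1.009264.
Adjusted center: (0.79452 + z²/(2n))/1.009264 = 0.79182.
Radicand: p̂(1−p̂)/n + z²/(4n²) = 0.000279551 + 0.000003966 = 0.000283517.
Half-width = 2.326·√0.000283517/1.009264 = 0.03881.
CI: 0.79182 ± 0.03881 = (0.7530, 0.8306).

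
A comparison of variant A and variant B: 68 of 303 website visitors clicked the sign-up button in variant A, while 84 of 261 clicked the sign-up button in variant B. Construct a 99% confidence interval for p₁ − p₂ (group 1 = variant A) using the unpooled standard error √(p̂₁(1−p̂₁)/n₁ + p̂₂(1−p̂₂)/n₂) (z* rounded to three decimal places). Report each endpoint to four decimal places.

p̂₁ = 0.22442, p̂₂ = 0.32184, so the observed difference is -0.09742.
SE = √(0.000574446 + 0.000836240) = √0.001410686 = 0.037559.
For 99% confidence, z* = 2.576. Margin = 2.576·0.037559 = 0.09675.
Interval: -0.09742 ± 0.09675 → (-0.1942, -0.0007).

(-0.1942, -0.0007)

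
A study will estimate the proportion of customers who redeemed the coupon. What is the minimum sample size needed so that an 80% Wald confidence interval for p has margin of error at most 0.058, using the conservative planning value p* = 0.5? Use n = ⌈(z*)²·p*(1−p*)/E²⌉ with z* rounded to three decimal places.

For 80% confidence, z* = 1.282.
p*(1−p*) = 0.50·0.50 = 0.2500.
(z*)²·p*(1−p*)/E² = 1.643524·0.2500/0.003364 = 122.141.
⌈122.141⌉ = 123.

n = 123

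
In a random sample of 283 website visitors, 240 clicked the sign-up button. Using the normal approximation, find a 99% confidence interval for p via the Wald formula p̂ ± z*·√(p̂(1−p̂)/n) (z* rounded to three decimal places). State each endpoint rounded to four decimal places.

Sample proportion p̂ = 240/283 = 0.84806.
SE = √(p̂(1−p̂)/n) = √(0.128857/283) = 0.021338.
z* = 2.576 at the 99% level.
Margin of error: 2.576 × 0.021338 = 0.05497.
CI: 0.84806 ± 0.05497 = (0.7931, 0.9030).

(0.7931, 0.9030)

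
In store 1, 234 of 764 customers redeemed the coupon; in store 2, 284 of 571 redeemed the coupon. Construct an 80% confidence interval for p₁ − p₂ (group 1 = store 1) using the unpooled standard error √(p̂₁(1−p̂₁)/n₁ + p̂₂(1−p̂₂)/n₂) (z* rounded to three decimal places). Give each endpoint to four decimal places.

p̂₁ = 0.30628, p̂₂ = 0.49737, so the observed difference is -0.19109.
Unpooled SE = √(p̂₁(1−p̂₁)/n₁ + p̂₂(1−p̂₂)/n₂) = √(0.000278107 + 0.000437816) = 0.026757.
For 80% confidence, z* = 1.282. Margin = 1.282·0.026757 = 0.03430.
CI: -0.19109 ± 0.03430 = (-0.2254, -0.1568).

(-0.2254, -0.1568)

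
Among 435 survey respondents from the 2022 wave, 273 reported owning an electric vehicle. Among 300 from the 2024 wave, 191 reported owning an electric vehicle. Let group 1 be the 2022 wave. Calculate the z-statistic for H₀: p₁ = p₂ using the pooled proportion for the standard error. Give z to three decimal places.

Sample proportions: p̂₁ = 273/435 = 0.62759 and p̂₂ = 191/300 = 0.63667.
Pooling: p̂ = 464/735 = 0.63129.
SE = √[p̂(1−p̂)(1/n₁+1/n₂)] = √[0.63129·0.36871·(1/435+1/300)] ≈ 0.036207.
z = -0.00908/0.036207 = -0.251.

z = -0.251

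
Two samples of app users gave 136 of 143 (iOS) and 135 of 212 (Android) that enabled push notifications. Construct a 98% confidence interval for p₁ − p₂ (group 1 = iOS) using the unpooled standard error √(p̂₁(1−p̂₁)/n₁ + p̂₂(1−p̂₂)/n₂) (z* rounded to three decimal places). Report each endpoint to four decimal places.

p̂₁ = 0.95105, p̂₂ = 0.63679, so the observed difference is 0.31426.
Unpooled SE = √(p̂₁(1−p̂₁)/n₁ + p̂₂(1−p̂₂)/n₂) = √(0.000325558 + 0.001090980) = 0.037637.
For 98% confidence, z* = 2.326. Margin = 2.326·0.037637 = 0.08754.
Interval: 0.31426 ± 0.08754 → (0.2267, 0.4018).

(0.2267, 0.4018)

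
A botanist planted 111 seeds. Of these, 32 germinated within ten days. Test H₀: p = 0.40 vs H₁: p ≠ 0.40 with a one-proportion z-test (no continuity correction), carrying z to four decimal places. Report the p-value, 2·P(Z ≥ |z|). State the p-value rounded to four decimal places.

p-value = 0.0163

p̂ = 32/111 = 0.28829.
Null standard error: √(0.40·0.60/111) = √0.002162162 = 0.046499.
z = (p̂ − p₀)/SE = (32/111 − 0.40)/0.046499 ≈ -2.4025.
p-value = 2·P(Z ≥ |z|) with z = -2.4025 → 0.0163.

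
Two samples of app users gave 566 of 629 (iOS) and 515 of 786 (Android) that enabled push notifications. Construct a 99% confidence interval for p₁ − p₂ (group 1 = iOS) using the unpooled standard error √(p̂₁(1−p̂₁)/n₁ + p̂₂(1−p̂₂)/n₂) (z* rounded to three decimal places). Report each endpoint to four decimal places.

(0.1912, 0.2981)

p̂₁ = 566/629 = 0.89984, p̂₂ = 515/786 = 0.65522; p̂₁ − p̂₂ = 0.24462.
Unpooled SE = √(p̂₁(1−p̂₁)/n₁ + p̂₂(1−p̂₂)/n₂) = √(0.000143286 + 0.000287415) = 0.020753.
z* = 2.576 at the 99% level. Margin of error = 0.05346.
So the interval runs from 0.1912 to 0.2981.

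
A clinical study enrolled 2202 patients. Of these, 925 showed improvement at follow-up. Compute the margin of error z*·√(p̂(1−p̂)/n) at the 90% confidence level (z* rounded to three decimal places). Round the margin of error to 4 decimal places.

ME = 0.0173

With x = 925 successes in n = 2202, p̂ = 0.42007.
SE = √(p̂(1−p̂)/n) = √(0.243612/2202) = 0.010518.
For 90% confidence, z* = 1.645.
Margin of error = z*·SE = 1.645 × 0.010518 = 0.0173.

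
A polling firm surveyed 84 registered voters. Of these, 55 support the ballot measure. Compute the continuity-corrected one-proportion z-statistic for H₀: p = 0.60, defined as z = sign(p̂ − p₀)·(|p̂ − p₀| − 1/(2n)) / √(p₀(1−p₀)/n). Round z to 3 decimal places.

z = 0.913

Sample proportion p̂ = 55/84 = 0.65476. p̂ − p₀ = 0.054762.
Continuity correction 1/(2n) = 1/168 = 0.005952.
Corrected numerator: |0.054762| − 0.005952 = 0.048810.
Null standard error: √(0.60·0.40/84) = √0.002857143 = 0.053452.
z = +0.048810/0.053452 = 0.913.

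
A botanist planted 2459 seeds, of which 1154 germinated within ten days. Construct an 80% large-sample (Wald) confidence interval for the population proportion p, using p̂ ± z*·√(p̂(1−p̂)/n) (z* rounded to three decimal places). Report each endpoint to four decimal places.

With x = 1154 successes in n = 2459, p̂ = 0.46930.
Standard error of p̂: √(0.249057/2459) = √0.000101284 = 0.010064.
z* = 1.282 at the 80% level.
Margin = 1.282·0.010064 = 0.01290.
So the interval runs from 0.4564 to 0.4822.

(0.4564, 0.4822)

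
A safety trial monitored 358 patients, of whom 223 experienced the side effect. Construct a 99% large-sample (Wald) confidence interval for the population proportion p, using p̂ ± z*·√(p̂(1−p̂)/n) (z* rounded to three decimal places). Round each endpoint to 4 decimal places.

(0.5569, 0.6889)

Sample proportion p̂ = 223/358 = 0.62291.
SE = √(p̂(1−p̂)/n) = √(0.234894/358) = 0.025615.
For 99% confidence, z* = 2.576.
Margin = 2.576·0.025615 = 0.06598.
So the interval runs from 0.5569 to 0.6889.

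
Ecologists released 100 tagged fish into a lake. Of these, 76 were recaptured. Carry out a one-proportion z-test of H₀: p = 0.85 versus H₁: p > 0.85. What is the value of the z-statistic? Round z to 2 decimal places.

z = -2.52

The sample proportion is 76/100 = 0.76000.
Null standard error: √(0.85·0.15/100) = √0.001275000 = 0.035707.
Test statistic: z = -0.09000/0.035707 = -2.52.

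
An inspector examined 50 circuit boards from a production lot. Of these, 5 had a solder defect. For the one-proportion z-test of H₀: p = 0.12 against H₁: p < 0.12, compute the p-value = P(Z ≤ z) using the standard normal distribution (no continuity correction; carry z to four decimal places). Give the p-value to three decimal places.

Sample proportion p̂ = 5/50 = 0.10000.
Under H₀, SE = √(p₀(1−p₀)/n) = √(0.12·0.88/50) = √0.002112000 = 0.045957.
z = (p̂ − p₀)/SE = (5/50 − 0.12)/0.045957 ≈ -0.4352.
From the standard normal, P(Z ≤ z) = 0.332.

p-value = 0.332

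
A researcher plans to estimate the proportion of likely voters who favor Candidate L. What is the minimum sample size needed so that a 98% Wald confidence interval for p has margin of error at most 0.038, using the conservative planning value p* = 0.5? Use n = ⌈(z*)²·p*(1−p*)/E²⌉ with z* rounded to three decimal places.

For 98% confidence, z* = 2.326.
p*(1−p*) = 0.50·0.50 = 0.2500.
Required n before rounding: 5.410276 × 0.2500 / 0.038² = 936.682.
Rounding up, n = 937.

n = 937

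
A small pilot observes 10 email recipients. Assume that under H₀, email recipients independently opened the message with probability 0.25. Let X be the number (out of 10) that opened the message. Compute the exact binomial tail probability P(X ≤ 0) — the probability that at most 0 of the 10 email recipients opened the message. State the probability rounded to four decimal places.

X is binomial with n = 10 and p = 0.25.
P(X ≤ 0) = C(10,0)·0.25^0·0.75^10.
= 0.056314 = 0.0563.

P = 0.0563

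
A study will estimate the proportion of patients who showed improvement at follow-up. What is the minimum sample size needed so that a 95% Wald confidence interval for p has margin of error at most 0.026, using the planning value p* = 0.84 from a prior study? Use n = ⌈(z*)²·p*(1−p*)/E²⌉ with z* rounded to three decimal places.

The 95% critical value is z* = 1.960.
p*(1−p*) = 0.84·0.16 = 0.1344.
(z*)²·p*(1−p*)/E² = 3.841600·0.1344/0.000676 = 763.774.
Rounding up, n = 764.

n = 764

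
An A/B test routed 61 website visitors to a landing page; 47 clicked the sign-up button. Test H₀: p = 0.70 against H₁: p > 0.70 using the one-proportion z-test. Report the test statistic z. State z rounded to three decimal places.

z = 1.201

Sample proportion p̂ = 47/61 = 0.77049.
SE₀ = √(0.70·0.30/61) = 0.058674.
z = (p̂ − p₀)/SE = (0.77049 − 0.70)/0.058674 = 1.201.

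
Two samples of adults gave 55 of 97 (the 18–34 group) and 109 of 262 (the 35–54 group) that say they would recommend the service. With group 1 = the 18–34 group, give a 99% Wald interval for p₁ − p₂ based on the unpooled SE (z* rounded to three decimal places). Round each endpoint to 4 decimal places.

p̂₁ = 0.56701, p̂₂ = 0.41603, so the observed difference is 0.15098.
Unpooled SE = √(p̂₁(1−p̂₁)/n₁ + p̂₂(1−p̂₂)/n₂) = √(0.002531027 + 0.000927287) = 0.058807.
z* = 2.576 at the 99% level. Margin = 2.576·0.058807 = 0.15149.
So the interval runs from -0.0005 to 0.3025.

(-0.0005, 0.3025)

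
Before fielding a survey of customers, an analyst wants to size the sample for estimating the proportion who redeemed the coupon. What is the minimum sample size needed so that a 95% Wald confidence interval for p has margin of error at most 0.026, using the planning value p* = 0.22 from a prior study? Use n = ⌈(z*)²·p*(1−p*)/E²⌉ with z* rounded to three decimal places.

For 95% confidence, z* = 1.960.
p*(1−p*) = 0.1716.
(z*)²·p*(1−p*)/E² = 3.841600·0.1716/0.000676 = 975.175.
⌈975.175⌉ = 976.

n = 976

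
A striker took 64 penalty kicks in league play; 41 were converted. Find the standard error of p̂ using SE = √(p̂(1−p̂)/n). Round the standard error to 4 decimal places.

SE = 0.0600

p̂ = 41/64 = 0.64062.
p̂(1−p̂) = 0.230226.
SE = √(0.230226/64) = 0.0600.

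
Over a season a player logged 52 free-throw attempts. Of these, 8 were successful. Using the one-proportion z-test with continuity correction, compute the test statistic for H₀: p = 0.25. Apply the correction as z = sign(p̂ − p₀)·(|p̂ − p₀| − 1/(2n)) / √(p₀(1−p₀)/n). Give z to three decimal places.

p̂ = 8/52 = 0.15385. p̂ − p₀ = -0.096154.
Continuity correction 1/(2n) = 1/104 = 0.009615.
Corrected numerator: |-0.096154| − 0.009615 = 0.086539.
Under H₀, SE = √(p₀(1−p₀)/n) = √(0.25·0.75/52) = √0.003605769 = 0.060048.
z = −0.086539/0.060048 = -1.441.

z = -1.441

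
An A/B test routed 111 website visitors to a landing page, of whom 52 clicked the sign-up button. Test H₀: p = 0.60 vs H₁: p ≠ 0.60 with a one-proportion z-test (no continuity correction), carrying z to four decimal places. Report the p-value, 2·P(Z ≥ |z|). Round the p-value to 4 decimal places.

The sample proportion is 52/111 = 0.46847.
SE₀ = √(0.60·0.40/111) = 0.046499.
z = (p̂ − p₀)/SE = (52/111 − 0.60)/0.046499 ≈ -2.8287.
From the standard normal, 2·P(Z ≥ |z|) = 0.0047.

p-value = 0.0047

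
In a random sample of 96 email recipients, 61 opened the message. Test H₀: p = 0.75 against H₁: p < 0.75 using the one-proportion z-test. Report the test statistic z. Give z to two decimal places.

The sample proportion is 61/96 = 0.63542.
Under H₀, SE = √(p₀(1−p₀)/n) = √(0.75·0.25/96) = √0.001953125 = 0.044194.
z = (0.63542 − 0.75)/0.044194 = -0.11458/0.044194 = -2.59.

z = -2.59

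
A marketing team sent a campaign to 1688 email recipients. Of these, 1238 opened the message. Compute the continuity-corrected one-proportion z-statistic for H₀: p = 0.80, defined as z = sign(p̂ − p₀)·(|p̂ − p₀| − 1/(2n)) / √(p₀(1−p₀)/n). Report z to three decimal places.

The sample proportion is 1238/1688 = 0.73341. p̂ − p₀ = -0.066588.
1/(2n) = 0.000296.
Corrected numerator: |-0.066588| − 0.000296 = 0.066292.
Null standard error: √(0.80·0.20/1688) = √0.000094787 = 0.009736.
z = (−)0.066292/0.009736 = -6.809.

z = -6.809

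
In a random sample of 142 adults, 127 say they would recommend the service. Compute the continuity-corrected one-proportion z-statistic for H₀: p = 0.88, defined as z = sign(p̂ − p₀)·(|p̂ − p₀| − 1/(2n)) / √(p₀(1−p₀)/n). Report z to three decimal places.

z = 0.398

The sample proportion is 127/142 = 0.89437. p̂ − p₀ = 0.014366.
Continuity correction 1/(2n) = 1/284 = 0.003521.
Corrected numerator: |0.014366| − 0.003521 = 0.010845.
SE₀ = √(0.88·0.12/142) = 0.027270.
z = (+)0.010845/0.027270 = 0.398.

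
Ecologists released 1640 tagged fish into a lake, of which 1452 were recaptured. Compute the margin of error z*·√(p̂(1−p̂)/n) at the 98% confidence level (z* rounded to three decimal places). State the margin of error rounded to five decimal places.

ME = 0.01830

With x = 1452 successes in n = 1640, p̂ = 0.88537.
Standard error of p̂: √(0.101493/1640) = √0.000061886 = 0.007867.
For 98% confidence, z* = 2.326.
So ME = 0.01830.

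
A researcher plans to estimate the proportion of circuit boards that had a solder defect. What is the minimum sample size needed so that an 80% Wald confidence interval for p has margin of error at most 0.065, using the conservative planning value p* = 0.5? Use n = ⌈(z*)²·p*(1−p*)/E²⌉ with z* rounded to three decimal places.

n = 98

z* = 1.282 at the 80% level.
p*(1−p*) = 0.50·0.50 = 0.2500.
(z*)²·p*(1−p*)/E² = 1.643524·0.2500/0.004225 = 97.250.
Rounding up, n = 98.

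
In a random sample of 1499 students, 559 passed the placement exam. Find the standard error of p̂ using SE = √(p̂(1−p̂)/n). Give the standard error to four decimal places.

SE = 0.0125

The sample proportion is 559/1499 = 0.37292.
p̂(1−p̂) = 0.233851.
SE = √(0.233851/1499) = √0.000156005 = 0.0125.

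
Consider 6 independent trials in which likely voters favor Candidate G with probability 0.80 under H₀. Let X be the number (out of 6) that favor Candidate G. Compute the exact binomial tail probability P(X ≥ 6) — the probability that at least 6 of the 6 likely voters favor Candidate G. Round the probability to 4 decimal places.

P = 0.2621

X is binomial with n = 6 and p = 0.80.
P(X ≥ 6) = C(6,6)·0.80^6·0.20^0.
= 0.262144 = 0.2621.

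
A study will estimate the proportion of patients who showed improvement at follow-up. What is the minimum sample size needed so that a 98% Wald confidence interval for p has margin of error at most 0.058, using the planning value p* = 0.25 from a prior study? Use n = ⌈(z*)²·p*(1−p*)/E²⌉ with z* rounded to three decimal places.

n = 302

The 98% critical value is z* = 2.326.
p*(1−p*) = 0.1875.
Required n before rounding: 5.410276 × 0.1875 / 0.058² = 301.554.
Rounding up, n = 302.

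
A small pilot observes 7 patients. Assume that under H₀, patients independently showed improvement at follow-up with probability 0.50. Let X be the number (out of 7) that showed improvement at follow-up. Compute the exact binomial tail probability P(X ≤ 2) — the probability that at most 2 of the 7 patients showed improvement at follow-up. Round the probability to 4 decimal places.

X ~ Binomial(n=7, p=0.50).
P(X ≤ 2) = C(7,0)·0.50^0·0.50^7 + C(7,1)·0.50^1·0.50^6 + C(7,2)·0.50^2·0.50^5.
= 0.007812 + 0.054688 + 0.164062 = 0.2266.

P = 0.2266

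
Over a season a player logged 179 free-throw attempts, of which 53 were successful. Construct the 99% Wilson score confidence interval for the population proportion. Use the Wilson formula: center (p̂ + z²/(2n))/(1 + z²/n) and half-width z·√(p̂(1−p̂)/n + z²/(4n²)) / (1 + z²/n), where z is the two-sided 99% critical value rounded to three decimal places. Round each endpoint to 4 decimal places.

(0.2168, 0.3900)

Here p̂ = 53/179 = 0.29609 and z = 2.576 (z² = 6.635776).
Denominator 1 + z²/n = 1 + 6.635776/179 = 1.037071.
Center = (0.29609 + 0.018536)/1.037071 = 0.30338.
Radicand: p̂(1−p̂)/n + z²/(4n²) = 0.001164360 + 0.000051776 = 0.001216136.
Half-width = 2.576·√0.001216136/1.037071 = 0.08662.
Interval: 0.30338 ± 0.08662 → (0.2168, 0.3900).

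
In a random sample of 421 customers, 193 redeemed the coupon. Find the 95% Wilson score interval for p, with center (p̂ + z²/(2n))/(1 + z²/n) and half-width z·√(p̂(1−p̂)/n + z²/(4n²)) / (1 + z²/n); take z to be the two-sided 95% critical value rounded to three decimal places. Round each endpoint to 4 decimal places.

Here p̂ = 193/421 = 0.45843 and z = 1.960 (z² = 3.841600).
1 + z²/n = 1.009125.
Adjusted center: (0.45843 + z²/(2n))/1.009125 = 0.45881.
Radicand: p̂(1−p̂)/n + z²/(4n²) = 0.000589720 + 0.000005419 = 0.000595139.
Half-width = 1.960·√0.000595139/1.009125 = 0.04738.
CI: 0.45881 ± 0.04738 = (0.4114, 0.5062).

(0.4114, 0.5062)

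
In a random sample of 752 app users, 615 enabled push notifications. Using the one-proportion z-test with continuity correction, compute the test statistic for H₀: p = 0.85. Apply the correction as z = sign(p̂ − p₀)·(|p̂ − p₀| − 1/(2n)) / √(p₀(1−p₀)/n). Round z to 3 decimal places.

z = -2.420

The sample proportion is 615/752 = 0.81782. p̂ − p₀ = -0.032181.
Continuity correction 1/(2n) = 1/1504 = 0.000665.
Corrected numerator: |-0.032181| − 0.000665 = 0.031516.
SE₀ = √(0.85·0.15/752) = 0.013021.
z = −0.031516/0.013021 = -2.420.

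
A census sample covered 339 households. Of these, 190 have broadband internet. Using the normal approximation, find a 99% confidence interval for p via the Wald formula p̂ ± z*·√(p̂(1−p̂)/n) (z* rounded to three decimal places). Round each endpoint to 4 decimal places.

Sample proportion p̂ = 190/339 = 0.56047.
SE(p̂) = √(0.56047·0.43953/339) = 0.026957.
For 99% confidence, z* = 2.576.
Margin = 2.576·0.026957 = 0.06944.
Interval: 0.56047 ± 0.06944 → (0.4910, 0.6299).

(0.4910, 0.6299)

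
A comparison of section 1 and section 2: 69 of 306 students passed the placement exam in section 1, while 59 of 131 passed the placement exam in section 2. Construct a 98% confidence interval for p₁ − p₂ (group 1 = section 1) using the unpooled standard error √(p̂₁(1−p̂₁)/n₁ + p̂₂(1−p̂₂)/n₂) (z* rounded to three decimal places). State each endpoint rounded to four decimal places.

p̂₁ = 0.22549, p̂₂ = 0.45038, so the observed difference is -0.22489.
SE = √(0.000570733 + 0.001889603) = √0.002460336 = 0.049602.
The 98% critical value is z* = 2.326. Margin = 2.326·0.049602 = 0.11537.
CI: -0.22489 ± 0.11537 = (-0.3403, -0.1095).

(-0.3403, -0.1095)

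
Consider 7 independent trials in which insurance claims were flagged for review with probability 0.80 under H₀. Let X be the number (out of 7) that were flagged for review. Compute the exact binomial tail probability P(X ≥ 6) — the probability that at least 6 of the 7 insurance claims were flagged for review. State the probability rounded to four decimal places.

P = 0.5767

X is binomial with n = 7 and p = 0.80.
P(X ≥ 6) = C(7,6)·0.80^6·0.20^1 + C(7,7)·0.80^7·0.20^0.
= 0.367002 + 0.209715 = 0.5767.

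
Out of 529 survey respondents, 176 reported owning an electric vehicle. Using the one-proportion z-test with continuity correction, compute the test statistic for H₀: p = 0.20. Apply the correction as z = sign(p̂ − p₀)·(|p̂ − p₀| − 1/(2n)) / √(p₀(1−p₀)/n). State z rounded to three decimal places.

p̂ = 176/529 = 0.33270. p̂ − p₀ = 0.132703.
Continuity correction 1/(2n) = 1/1058 = 0.000945.
Corrected numerator: |0.132703| − 0.000945 = 0.131758.
Null standard error: √(0.20·0.80/529) = √0.000302457 = 0.017391.
z = (+)0.131758/0.017391 = 7.576.

z = 7.576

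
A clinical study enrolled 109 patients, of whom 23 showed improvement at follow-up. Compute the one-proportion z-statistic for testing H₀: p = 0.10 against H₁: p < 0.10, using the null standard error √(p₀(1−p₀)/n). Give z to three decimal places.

z = 3.863

With x = 23 successes in n = 109, p̂ = 0.21101.
Null standard error: √(0.10·0.90/109) = √0.000825688 = 0.028735.
Test statistic: z = 0.11101/0.028735 = 3.863.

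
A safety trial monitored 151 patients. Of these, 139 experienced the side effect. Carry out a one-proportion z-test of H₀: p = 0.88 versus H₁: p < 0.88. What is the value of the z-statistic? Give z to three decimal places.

z = 1.533

The sample proportion is 139/151 = 0.92053.
Under H₀, SE = √(p₀(1−p₀)/n) = √(0.88·0.12/151) = √0.000699338 = 0.026445.
z = (p̂ − p₀)/SE = (0.92053 − 0.88)/0.026445 = 1.533.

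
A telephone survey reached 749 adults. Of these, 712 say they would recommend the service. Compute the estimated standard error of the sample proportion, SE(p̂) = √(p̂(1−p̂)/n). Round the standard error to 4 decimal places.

Sample proportion p̂ = 712/749 = 0.95060.
p̂(1−p̂) = 0.046960.
Dividing by n and taking the root: √0.000062697 = 0.0079.

SE = 0.0079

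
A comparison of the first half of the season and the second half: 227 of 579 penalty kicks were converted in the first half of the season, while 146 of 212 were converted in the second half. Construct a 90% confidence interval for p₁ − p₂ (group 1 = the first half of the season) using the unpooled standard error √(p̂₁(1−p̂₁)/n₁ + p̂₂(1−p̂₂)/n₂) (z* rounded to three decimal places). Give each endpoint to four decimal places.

(-0.3587, -0.2346)

p̂₁ = 227/579 = 0.39206, p̂₂ = 146/212 = 0.68868; p̂₁ − p̂₂ = -0.29662.
SE = √(0.000411654 + 0.001011321) = √0.001422975 = 0.037722.
For 90% confidence, z* = 1.645. Margin = 1.645·0.037722 = 0.06205.
So the interval runs from -0.3587 to -0.2346.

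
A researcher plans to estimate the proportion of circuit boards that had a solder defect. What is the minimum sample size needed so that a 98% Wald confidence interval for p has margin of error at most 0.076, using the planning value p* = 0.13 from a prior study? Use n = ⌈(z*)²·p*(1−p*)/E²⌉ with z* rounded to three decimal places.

For 98% confidence, z* = 2.326.
p*(1−p*) = 0.13·0.87 = 0.1131.
Required n before rounding: 5.410276 × 0.1131 / 0.076² = 105.939.
Rounding up, n = 106.

n = 106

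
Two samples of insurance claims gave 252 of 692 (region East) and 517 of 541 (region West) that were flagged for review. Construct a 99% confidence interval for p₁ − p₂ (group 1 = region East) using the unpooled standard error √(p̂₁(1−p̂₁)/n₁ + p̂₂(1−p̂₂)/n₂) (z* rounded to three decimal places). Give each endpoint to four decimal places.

(-0.6438, -0.5391)

p̂₁ = 252/692 = 0.36416, p̂₂ = 517/541 = 0.95564; p̂₁ − p̂₂ = -0.59148.
Unpooled SE = √(p̂₁(1−p̂₁)/n₁ + p̂₂(1−p̂₂)/n₂) = √(0.000334607 + 0.000078363) = 0.020322.
For 99% confidence, z* = 2.576. Margin = 2.576·0.020322 = 0.05235.
Interval: -0.59148 ± 0.05235 → (-0.6438, -0.5391).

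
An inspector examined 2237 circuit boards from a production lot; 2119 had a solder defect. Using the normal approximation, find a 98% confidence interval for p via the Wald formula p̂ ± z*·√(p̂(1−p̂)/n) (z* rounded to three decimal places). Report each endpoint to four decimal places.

(0.9363, 0.9582)

p̂ = 2119/2237 = 0.94725.
Standard error of p̂: √(0.049967/2237) = √0.000022336 = 0.004726.
z* = 2.326 at the 98% level.
Margin = 2.326·0.004726 = 0.01099.
Interval: 0.94725 ± 0.01099 → (0.9363, 0.9582).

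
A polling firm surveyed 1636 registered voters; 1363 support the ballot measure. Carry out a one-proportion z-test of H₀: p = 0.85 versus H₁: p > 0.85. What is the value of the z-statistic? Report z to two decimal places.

Sample proportion p̂ = 1363/1636 = 0.83313.
Under H₀, SE = √(p₀(1−p₀)/n) = √(0.85·0.15/1636) = √0.000077934 = 0.008828.
z = (0.83313 − 0.85)/0.008828 = -0.01687/0.008828 = -1.91.

z = -1.91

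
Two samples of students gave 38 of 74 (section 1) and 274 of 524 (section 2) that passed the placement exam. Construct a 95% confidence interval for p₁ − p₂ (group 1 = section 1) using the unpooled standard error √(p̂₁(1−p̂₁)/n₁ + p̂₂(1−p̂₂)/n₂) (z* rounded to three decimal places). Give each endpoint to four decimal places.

(-0.1310, 0.1123)

p̂₁ = 38/74 = 0.51351, p̂₂ = 274/524 = 0.52290; p̂₁ − p̂₂ = -0.00939.
Unpooled SE = √(p̂₁(1−p̂₁)/n₁ + p̂₂(1−p̂₂)/n₂) = √(0.003375911 + 0.000476098) = 0.062065.
z* = 1.960 at the 95% level. Margin of error = 0.12165.
So the interval runs from -0.1310 to 0.1123.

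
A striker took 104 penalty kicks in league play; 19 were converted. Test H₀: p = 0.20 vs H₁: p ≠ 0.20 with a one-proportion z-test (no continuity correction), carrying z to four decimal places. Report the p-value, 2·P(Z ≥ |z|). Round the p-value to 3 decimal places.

The sample proportion is 19/104 = 0.18269.
SE₀ = √(0.20·0.80/104) = 0.039223.
Test statistic (full precision, shown to 4 dp): z = (19/104 − 0.20)/SE₀ ≈ -0.4413.
From the standard normal, 2·P(Z ≥ |z|) = 0.659.

p-value = 0.659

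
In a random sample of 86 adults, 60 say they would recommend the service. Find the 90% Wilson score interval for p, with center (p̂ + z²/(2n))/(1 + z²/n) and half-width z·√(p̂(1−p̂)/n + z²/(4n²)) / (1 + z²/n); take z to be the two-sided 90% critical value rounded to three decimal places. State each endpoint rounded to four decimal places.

p̂ = 60/86 = 0.69767; z = 1.645, so z² = 2.706025.
1 + z²/n = 1.031465.
Adjusted center: (0.69767 + z²/(2n))/1.031465 = 0.69164.
Radicand: p̂(1−p̂)/n + z²/(4n²) = 0.002452614 + 0.000091469 = 0.002544083.
Half-width = 1.645·√0.002544083/1.031465 = 0.08044.
So the interval runs from 0.6112 to 0.7721.

(0.6112, 0.7721)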